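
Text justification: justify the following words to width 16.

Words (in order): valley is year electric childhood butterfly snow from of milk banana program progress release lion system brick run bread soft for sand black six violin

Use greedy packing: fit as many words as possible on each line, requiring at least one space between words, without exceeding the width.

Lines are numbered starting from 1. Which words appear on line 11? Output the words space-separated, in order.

Answer: black six violin

Derivation:
Line 1: ['valley', 'is', 'year'] (min_width=14, slack=2)
Line 2: ['electric'] (min_width=8, slack=8)
Line 3: ['childhood'] (min_width=9, slack=7)
Line 4: ['butterfly', 'snow'] (min_width=14, slack=2)
Line 5: ['from', 'of', 'milk'] (min_width=12, slack=4)
Line 6: ['banana', 'program'] (min_width=14, slack=2)
Line 7: ['progress', 'release'] (min_width=16, slack=0)
Line 8: ['lion', 'system'] (min_width=11, slack=5)
Line 9: ['brick', 'run', 'bread'] (min_width=15, slack=1)
Line 10: ['soft', 'for', 'sand'] (min_width=13, slack=3)
Line 11: ['black', 'six', 'violin'] (min_width=16, slack=0)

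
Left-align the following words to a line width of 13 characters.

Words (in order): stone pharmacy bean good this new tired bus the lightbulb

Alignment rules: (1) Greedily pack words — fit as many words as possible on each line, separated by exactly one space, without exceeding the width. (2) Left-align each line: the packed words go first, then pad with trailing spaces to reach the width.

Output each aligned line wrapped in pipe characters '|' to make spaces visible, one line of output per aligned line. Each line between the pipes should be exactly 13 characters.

Line 1: ['stone'] (min_width=5, slack=8)
Line 2: ['pharmacy', 'bean'] (min_width=13, slack=0)
Line 3: ['good', 'this', 'new'] (min_width=13, slack=0)
Line 4: ['tired', 'bus', 'the'] (min_width=13, slack=0)
Line 5: ['lightbulb'] (min_width=9, slack=4)

Answer: |stone        |
|pharmacy bean|
|good this new|
|tired bus the|
|lightbulb    |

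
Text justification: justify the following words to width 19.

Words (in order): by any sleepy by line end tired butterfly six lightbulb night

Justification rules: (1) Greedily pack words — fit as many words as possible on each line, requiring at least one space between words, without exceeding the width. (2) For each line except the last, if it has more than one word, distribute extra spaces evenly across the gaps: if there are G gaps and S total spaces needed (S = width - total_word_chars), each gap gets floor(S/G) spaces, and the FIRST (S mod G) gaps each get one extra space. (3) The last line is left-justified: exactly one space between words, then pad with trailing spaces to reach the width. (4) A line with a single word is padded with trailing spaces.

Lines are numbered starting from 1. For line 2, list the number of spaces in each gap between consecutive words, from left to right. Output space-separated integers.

Line 1: ['by', 'any', 'sleepy', 'by'] (min_width=16, slack=3)
Line 2: ['line', 'end', 'tired'] (min_width=14, slack=5)
Line 3: ['butterfly', 'six'] (min_width=13, slack=6)
Line 4: ['lightbulb', 'night'] (min_width=15, slack=4)

Answer: 4 3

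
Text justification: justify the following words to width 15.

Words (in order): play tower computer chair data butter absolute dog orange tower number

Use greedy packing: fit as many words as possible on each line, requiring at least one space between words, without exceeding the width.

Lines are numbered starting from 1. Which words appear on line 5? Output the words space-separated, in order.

Answer: orange tower

Derivation:
Line 1: ['play', 'tower'] (min_width=10, slack=5)
Line 2: ['computer', 'chair'] (min_width=14, slack=1)
Line 3: ['data', 'butter'] (min_width=11, slack=4)
Line 4: ['absolute', 'dog'] (min_width=12, slack=3)
Line 5: ['orange', 'tower'] (min_width=12, slack=3)
Line 6: ['number'] (min_width=6, slack=9)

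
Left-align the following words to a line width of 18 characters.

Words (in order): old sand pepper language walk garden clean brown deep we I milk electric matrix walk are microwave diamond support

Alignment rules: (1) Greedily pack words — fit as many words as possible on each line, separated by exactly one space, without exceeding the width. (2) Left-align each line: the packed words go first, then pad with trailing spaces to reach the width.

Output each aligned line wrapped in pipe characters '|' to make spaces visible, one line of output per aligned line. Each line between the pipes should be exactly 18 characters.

Line 1: ['old', 'sand', 'pepper'] (min_width=15, slack=3)
Line 2: ['language', 'walk'] (min_width=13, slack=5)
Line 3: ['garden', 'clean', 'brown'] (min_width=18, slack=0)
Line 4: ['deep', 'we', 'I', 'milk'] (min_width=14, slack=4)
Line 5: ['electric', 'matrix'] (min_width=15, slack=3)
Line 6: ['walk', 'are', 'microwave'] (min_width=18, slack=0)
Line 7: ['diamond', 'support'] (min_width=15, slack=3)

Answer: |old sand pepper   |
|language walk     |
|garden clean brown|
|deep we I milk    |
|electric matrix   |
|walk are microwave|
|diamond support   |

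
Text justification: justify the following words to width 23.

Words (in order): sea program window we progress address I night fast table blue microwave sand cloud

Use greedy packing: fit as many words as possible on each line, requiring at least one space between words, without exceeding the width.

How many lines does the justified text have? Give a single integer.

Line 1: ['sea', 'program', 'window', 'we'] (min_width=21, slack=2)
Line 2: ['progress', 'address', 'I'] (min_width=18, slack=5)
Line 3: ['night', 'fast', 'table', 'blue'] (min_width=21, slack=2)
Line 4: ['microwave', 'sand', 'cloud'] (min_width=20, slack=3)
Total lines: 4

Answer: 4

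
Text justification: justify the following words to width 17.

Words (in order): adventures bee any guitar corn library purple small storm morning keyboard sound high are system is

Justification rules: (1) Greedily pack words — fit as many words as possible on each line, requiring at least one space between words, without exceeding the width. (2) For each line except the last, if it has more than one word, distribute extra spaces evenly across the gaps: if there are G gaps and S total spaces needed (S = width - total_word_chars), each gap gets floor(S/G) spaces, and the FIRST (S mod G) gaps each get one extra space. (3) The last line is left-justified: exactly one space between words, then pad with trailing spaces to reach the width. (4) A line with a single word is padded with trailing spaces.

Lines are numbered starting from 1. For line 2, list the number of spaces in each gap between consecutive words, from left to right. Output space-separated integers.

Line 1: ['adventures', 'bee'] (min_width=14, slack=3)
Line 2: ['any', 'guitar', 'corn'] (min_width=15, slack=2)
Line 3: ['library', 'purple'] (min_width=14, slack=3)
Line 4: ['small', 'storm'] (min_width=11, slack=6)
Line 5: ['morning', 'keyboard'] (min_width=16, slack=1)
Line 6: ['sound', 'high', 'are'] (min_width=14, slack=3)
Line 7: ['system', 'is'] (min_width=9, slack=8)

Answer: 2 2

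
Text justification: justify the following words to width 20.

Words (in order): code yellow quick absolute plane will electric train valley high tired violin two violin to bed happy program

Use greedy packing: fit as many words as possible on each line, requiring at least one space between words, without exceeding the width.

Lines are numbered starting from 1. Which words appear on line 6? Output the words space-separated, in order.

Answer: bed happy program

Derivation:
Line 1: ['code', 'yellow', 'quick'] (min_width=17, slack=3)
Line 2: ['absolute', 'plane', 'will'] (min_width=19, slack=1)
Line 3: ['electric', 'train'] (min_width=14, slack=6)
Line 4: ['valley', 'high', 'tired'] (min_width=17, slack=3)
Line 5: ['violin', 'two', 'violin', 'to'] (min_width=20, slack=0)
Line 6: ['bed', 'happy', 'program'] (min_width=17, slack=3)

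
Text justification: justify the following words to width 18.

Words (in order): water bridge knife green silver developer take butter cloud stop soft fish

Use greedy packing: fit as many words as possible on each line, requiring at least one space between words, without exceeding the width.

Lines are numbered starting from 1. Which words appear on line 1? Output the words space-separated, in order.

Line 1: ['water', 'bridge', 'knife'] (min_width=18, slack=0)
Line 2: ['green', 'silver'] (min_width=12, slack=6)
Line 3: ['developer', 'take'] (min_width=14, slack=4)
Line 4: ['butter', 'cloud', 'stop'] (min_width=17, slack=1)
Line 5: ['soft', 'fish'] (min_width=9, slack=9)

Answer: water bridge knife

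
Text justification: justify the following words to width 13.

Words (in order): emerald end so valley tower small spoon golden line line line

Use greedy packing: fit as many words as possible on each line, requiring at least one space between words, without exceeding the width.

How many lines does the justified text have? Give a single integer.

Line 1: ['emerald', 'end'] (min_width=11, slack=2)
Line 2: ['so', 'valley'] (min_width=9, slack=4)
Line 3: ['tower', 'small'] (min_width=11, slack=2)
Line 4: ['spoon', 'golden'] (min_width=12, slack=1)
Line 5: ['line', 'line'] (min_width=9, slack=4)
Line 6: ['line'] (min_width=4, slack=9)
Total lines: 6

Answer: 6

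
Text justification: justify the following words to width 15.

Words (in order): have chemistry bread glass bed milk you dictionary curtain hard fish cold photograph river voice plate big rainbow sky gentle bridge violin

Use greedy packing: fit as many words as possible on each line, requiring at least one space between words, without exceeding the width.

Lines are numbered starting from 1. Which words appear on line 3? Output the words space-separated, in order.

Answer: milk you

Derivation:
Line 1: ['have', 'chemistry'] (min_width=14, slack=1)
Line 2: ['bread', 'glass', 'bed'] (min_width=15, slack=0)
Line 3: ['milk', 'you'] (min_width=8, slack=7)
Line 4: ['dictionary'] (min_width=10, slack=5)
Line 5: ['curtain', 'hard'] (min_width=12, slack=3)
Line 6: ['fish', 'cold'] (min_width=9, slack=6)
Line 7: ['photograph'] (min_width=10, slack=5)
Line 8: ['river', 'voice'] (min_width=11, slack=4)
Line 9: ['plate', 'big'] (min_width=9, slack=6)
Line 10: ['rainbow', 'sky'] (min_width=11, slack=4)
Line 11: ['gentle', 'bridge'] (min_width=13, slack=2)
Line 12: ['violin'] (min_width=6, slack=9)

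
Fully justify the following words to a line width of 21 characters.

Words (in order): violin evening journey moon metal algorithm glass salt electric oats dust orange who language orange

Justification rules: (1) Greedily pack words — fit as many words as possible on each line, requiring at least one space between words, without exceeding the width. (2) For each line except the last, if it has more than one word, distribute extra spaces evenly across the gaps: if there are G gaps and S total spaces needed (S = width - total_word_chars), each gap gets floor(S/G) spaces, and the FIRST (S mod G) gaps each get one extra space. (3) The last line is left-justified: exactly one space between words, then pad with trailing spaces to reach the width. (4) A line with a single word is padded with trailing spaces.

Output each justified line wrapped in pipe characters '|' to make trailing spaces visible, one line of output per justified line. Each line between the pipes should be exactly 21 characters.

Answer: |violin        evening|
|journey   moon  metal|
|algorithm  glass salt|
|electric   oats  dust|
|orange  who  language|
|orange               |

Derivation:
Line 1: ['violin', 'evening'] (min_width=14, slack=7)
Line 2: ['journey', 'moon', 'metal'] (min_width=18, slack=3)
Line 3: ['algorithm', 'glass', 'salt'] (min_width=20, slack=1)
Line 4: ['electric', 'oats', 'dust'] (min_width=18, slack=3)
Line 5: ['orange', 'who', 'language'] (min_width=19, slack=2)
Line 6: ['orange'] (min_width=6, slack=15)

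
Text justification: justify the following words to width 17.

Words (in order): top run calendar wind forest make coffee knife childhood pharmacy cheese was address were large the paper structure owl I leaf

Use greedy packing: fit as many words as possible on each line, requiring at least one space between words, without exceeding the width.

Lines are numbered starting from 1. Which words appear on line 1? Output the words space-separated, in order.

Answer: top run calendar

Derivation:
Line 1: ['top', 'run', 'calendar'] (min_width=16, slack=1)
Line 2: ['wind', 'forest', 'make'] (min_width=16, slack=1)
Line 3: ['coffee', 'knife'] (min_width=12, slack=5)
Line 4: ['childhood'] (min_width=9, slack=8)
Line 5: ['pharmacy', 'cheese'] (min_width=15, slack=2)
Line 6: ['was', 'address', 'were'] (min_width=16, slack=1)
Line 7: ['large', 'the', 'paper'] (min_width=15, slack=2)
Line 8: ['structure', 'owl', 'I'] (min_width=15, slack=2)
Line 9: ['leaf'] (min_width=4, slack=13)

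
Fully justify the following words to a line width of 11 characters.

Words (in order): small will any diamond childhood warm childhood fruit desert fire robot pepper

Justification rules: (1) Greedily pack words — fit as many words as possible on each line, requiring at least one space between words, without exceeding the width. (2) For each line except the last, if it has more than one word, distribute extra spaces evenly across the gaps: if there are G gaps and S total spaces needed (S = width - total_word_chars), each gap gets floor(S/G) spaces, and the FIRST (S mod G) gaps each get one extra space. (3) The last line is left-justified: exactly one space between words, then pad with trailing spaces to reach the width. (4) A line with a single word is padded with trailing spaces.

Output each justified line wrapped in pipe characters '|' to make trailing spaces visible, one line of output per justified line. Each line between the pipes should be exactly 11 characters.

Answer: |small  will|
|any diamond|
|childhood  |
|warm       |
|childhood  |
|fruit      |
|desert fire|
|robot      |
|pepper     |

Derivation:
Line 1: ['small', 'will'] (min_width=10, slack=1)
Line 2: ['any', 'diamond'] (min_width=11, slack=0)
Line 3: ['childhood'] (min_width=9, slack=2)
Line 4: ['warm'] (min_width=4, slack=7)
Line 5: ['childhood'] (min_width=9, slack=2)
Line 6: ['fruit'] (min_width=5, slack=6)
Line 7: ['desert', 'fire'] (min_width=11, slack=0)
Line 8: ['robot'] (min_width=5, slack=6)
Line 9: ['pepper'] (min_width=6, slack=5)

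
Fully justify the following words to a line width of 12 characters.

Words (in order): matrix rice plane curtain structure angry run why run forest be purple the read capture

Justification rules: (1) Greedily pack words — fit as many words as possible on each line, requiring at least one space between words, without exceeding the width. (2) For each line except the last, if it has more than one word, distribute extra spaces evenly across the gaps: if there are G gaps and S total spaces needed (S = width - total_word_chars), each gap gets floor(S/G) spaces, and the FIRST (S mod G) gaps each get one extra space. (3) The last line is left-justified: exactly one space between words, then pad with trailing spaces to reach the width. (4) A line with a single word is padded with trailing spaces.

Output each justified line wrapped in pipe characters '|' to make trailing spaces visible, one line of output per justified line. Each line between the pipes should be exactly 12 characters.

Line 1: ['matrix', 'rice'] (min_width=11, slack=1)
Line 2: ['plane'] (min_width=5, slack=7)
Line 3: ['curtain'] (min_width=7, slack=5)
Line 4: ['structure'] (min_width=9, slack=3)
Line 5: ['angry', 'run'] (min_width=9, slack=3)
Line 6: ['why', 'run'] (min_width=7, slack=5)
Line 7: ['forest', 'be'] (min_width=9, slack=3)
Line 8: ['purple', 'the'] (min_width=10, slack=2)
Line 9: ['read', 'capture'] (min_width=12, slack=0)

Answer: |matrix  rice|
|plane       |
|curtain     |
|structure   |
|angry    run|
|why      run|
|forest    be|
|purple   the|
|read capture|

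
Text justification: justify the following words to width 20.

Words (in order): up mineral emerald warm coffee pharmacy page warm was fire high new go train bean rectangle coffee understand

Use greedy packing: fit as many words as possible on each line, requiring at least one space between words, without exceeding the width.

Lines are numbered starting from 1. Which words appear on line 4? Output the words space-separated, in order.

Line 1: ['up', 'mineral', 'emerald'] (min_width=18, slack=2)
Line 2: ['warm', 'coffee', 'pharmacy'] (min_width=20, slack=0)
Line 3: ['page', 'warm', 'was', 'fire'] (min_width=18, slack=2)
Line 4: ['high', 'new', 'go', 'train'] (min_width=17, slack=3)
Line 5: ['bean', 'rectangle'] (min_width=14, slack=6)
Line 6: ['coffee', 'understand'] (min_width=17, slack=3)

Answer: high new go train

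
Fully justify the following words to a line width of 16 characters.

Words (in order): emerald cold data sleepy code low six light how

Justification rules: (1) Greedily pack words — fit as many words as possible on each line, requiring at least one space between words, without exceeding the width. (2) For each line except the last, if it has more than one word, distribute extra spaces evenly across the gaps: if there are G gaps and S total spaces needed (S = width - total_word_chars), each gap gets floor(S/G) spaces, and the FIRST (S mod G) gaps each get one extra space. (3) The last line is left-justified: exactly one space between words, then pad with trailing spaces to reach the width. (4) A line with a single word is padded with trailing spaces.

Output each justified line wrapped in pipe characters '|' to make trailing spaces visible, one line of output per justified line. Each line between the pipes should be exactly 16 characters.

Line 1: ['emerald', 'cold'] (min_width=12, slack=4)
Line 2: ['data', 'sleepy', 'code'] (min_width=16, slack=0)
Line 3: ['low', 'six', 'light'] (min_width=13, slack=3)
Line 4: ['how'] (min_width=3, slack=13)

Answer: |emerald     cold|
|data sleepy code|
|low   six  light|
|how             |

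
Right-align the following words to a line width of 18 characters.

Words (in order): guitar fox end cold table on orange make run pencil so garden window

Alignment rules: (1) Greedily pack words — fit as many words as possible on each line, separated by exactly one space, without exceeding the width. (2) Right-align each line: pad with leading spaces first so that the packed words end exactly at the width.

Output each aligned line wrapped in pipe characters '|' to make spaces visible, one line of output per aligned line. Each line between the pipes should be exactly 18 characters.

Answer: |    guitar fox end|
|     cold table on|
|   orange make run|
|  pencil so garden|
|            window|

Derivation:
Line 1: ['guitar', 'fox', 'end'] (min_width=14, slack=4)
Line 2: ['cold', 'table', 'on'] (min_width=13, slack=5)
Line 3: ['orange', 'make', 'run'] (min_width=15, slack=3)
Line 4: ['pencil', 'so', 'garden'] (min_width=16, slack=2)
Line 5: ['window'] (min_width=6, slack=12)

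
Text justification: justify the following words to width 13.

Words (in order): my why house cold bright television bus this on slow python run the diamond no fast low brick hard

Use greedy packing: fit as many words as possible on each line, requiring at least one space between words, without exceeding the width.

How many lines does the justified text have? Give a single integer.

Answer: 9

Derivation:
Line 1: ['my', 'why', 'house'] (min_width=12, slack=1)
Line 2: ['cold', 'bright'] (min_width=11, slack=2)
Line 3: ['television'] (min_width=10, slack=3)
Line 4: ['bus', 'this', 'on'] (min_width=11, slack=2)
Line 5: ['slow', 'python'] (min_width=11, slack=2)
Line 6: ['run', 'the'] (min_width=7, slack=6)
Line 7: ['diamond', 'no'] (min_width=10, slack=3)
Line 8: ['fast', 'low'] (min_width=8, slack=5)
Line 9: ['brick', 'hard'] (min_width=10, slack=3)
Total lines: 9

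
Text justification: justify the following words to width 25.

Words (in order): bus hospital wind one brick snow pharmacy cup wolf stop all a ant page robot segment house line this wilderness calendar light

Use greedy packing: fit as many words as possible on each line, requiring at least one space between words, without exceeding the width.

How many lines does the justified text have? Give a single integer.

Line 1: ['bus', 'hospital', 'wind', 'one'] (min_width=21, slack=4)
Line 2: ['brick', 'snow', 'pharmacy', 'cup'] (min_width=23, slack=2)
Line 3: ['wolf', 'stop', 'all', 'a', 'ant', 'page'] (min_width=24, slack=1)
Line 4: ['robot', 'segment', 'house', 'line'] (min_width=24, slack=1)
Line 5: ['this', 'wilderness', 'calendar'] (min_width=24, slack=1)
Line 6: ['light'] (min_width=5, slack=20)
Total lines: 6

Answer: 6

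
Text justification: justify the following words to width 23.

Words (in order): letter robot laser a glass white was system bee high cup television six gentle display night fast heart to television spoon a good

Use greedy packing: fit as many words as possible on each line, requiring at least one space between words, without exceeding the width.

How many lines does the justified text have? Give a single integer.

Line 1: ['letter', 'robot', 'laser', 'a'] (min_width=20, slack=3)
Line 2: ['glass', 'white', 'was', 'system'] (min_width=22, slack=1)
Line 3: ['bee', 'high', 'cup', 'television'] (min_width=23, slack=0)
Line 4: ['six', 'gentle', 'display'] (min_width=18, slack=5)
Line 5: ['night', 'fast', 'heart', 'to'] (min_width=19, slack=4)
Line 6: ['television', 'spoon', 'a', 'good'] (min_width=23, slack=0)
Total lines: 6

Answer: 6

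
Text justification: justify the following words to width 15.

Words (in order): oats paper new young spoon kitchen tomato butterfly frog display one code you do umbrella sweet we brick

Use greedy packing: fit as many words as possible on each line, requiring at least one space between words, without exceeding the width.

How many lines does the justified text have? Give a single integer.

Answer: 8

Derivation:
Line 1: ['oats', 'paper', 'new'] (min_width=14, slack=1)
Line 2: ['young', 'spoon'] (min_width=11, slack=4)
Line 3: ['kitchen', 'tomato'] (min_width=14, slack=1)
Line 4: ['butterfly', 'frog'] (min_width=14, slack=1)
Line 5: ['display', 'one'] (min_width=11, slack=4)
Line 6: ['code', 'you', 'do'] (min_width=11, slack=4)
Line 7: ['umbrella', 'sweet'] (min_width=14, slack=1)
Line 8: ['we', 'brick'] (min_width=8, slack=7)
Total lines: 8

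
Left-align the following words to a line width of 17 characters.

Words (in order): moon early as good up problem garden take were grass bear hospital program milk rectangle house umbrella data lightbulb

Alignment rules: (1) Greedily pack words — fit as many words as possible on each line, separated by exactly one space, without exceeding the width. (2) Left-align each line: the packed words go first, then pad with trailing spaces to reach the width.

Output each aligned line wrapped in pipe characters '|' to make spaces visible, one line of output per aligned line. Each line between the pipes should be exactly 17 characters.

Line 1: ['moon', 'early', 'as'] (min_width=13, slack=4)
Line 2: ['good', 'up', 'problem'] (min_width=15, slack=2)
Line 3: ['garden', 'take', 'were'] (min_width=16, slack=1)
Line 4: ['grass', 'bear'] (min_width=10, slack=7)
Line 5: ['hospital', 'program'] (min_width=16, slack=1)
Line 6: ['milk', 'rectangle'] (min_width=14, slack=3)
Line 7: ['house', 'umbrella'] (min_width=14, slack=3)
Line 8: ['data', 'lightbulb'] (min_width=14, slack=3)

Answer: |moon early as    |
|good up problem  |
|garden take were |
|grass bear       |
|hospital program |
|milk rectangle   |
|house umbrella   |
|data lightbulb   |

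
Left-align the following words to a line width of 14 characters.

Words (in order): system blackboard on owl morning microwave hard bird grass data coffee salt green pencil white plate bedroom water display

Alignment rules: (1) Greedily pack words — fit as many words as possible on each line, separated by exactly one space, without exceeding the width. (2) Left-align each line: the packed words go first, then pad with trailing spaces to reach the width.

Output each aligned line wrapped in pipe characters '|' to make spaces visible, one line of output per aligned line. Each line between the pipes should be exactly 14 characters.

Answer: |system        |
|blackboard on |
|owl morning   |
|microwave hard|
|bird grass    |
|data coffee   |
|salt green    |
|pencil white  |
|plate bedroom |
|water display |

Derivation:
Line 1: ['system'] (min_width=6, slack=8)
Line 2: ['blackboard', 'on'] (min_width=13, slack=1)
Line 3: ['owl', 'morning'] (min_width=11, slack=3)
Line 4: ['microwave', 'hard'] (min_width=14, slack=0)
Line 5: ['bird', 'grass'] (min_width=10, slack=4)
Line 6: ['data', 'coffee'] (min_width=11, slack=3)
Line 7: ['salt', 'green'] (min_width=10, slack=4)
Line 8: ['pencil', 'white'] (min_width=12, slack=2)
Line 9: ['plate', 'bedroom'] (min_width=13, slack=1)
Line 10: ['water', 'display'] (min_width=13, slack=1)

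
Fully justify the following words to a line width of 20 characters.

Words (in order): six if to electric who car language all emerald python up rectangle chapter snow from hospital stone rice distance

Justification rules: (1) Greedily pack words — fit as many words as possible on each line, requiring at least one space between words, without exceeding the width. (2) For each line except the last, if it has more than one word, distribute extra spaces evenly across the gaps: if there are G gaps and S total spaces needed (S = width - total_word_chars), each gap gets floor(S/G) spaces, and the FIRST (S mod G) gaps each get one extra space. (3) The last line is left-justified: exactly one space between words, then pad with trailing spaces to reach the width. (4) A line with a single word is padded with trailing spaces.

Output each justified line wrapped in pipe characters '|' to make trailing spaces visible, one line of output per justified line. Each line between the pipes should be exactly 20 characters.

Line 1: ['six', 'if', 'to', 'electric'] (min_width=18, slack=2)
Line 2: ['who', 'car', 'language', 'all'] (min_width=20, slack=0)
Line 3: ['emerald', 'python', 'up'] (min_width=17, slack=3)
Line 4: ['rectangle', 'chapter'] (min_width=17, slack=3)
Line 5: ['snow', 'from', 'hospital'] (min_width=18, slack=2)
Line 6: ['stone', 'rice', 'distance'] (min_width=19, slack=1)

Answer: |six  if  to electric|
|who car language all|
|emerald   python  up|
|rectangle    chapter|
|snow  from  hospital|
|stone rice distance |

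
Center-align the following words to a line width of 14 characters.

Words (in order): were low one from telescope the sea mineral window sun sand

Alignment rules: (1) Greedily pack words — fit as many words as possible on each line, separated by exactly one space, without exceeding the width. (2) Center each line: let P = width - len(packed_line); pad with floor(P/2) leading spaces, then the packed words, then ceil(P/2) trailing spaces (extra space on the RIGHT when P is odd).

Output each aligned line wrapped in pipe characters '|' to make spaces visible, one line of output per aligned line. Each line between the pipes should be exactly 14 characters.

Line 1: ['were', 'low', 'one'] (min_width=12, slack=2)
Line 2: ['from', 'telescope'] (min_width=14, slack=0)
Line 3: ['the', 'sea'] (min_width=7, slack=7)
Line 4: ['mineral', 'window'] (min_width=14, slack=0)
Line 5: ['sun', 'sand'] (min_width=8, slack=6)

Answer: | were low one |
|from telescope|
|   the sea    |
|mineral window|
|   sun sand   |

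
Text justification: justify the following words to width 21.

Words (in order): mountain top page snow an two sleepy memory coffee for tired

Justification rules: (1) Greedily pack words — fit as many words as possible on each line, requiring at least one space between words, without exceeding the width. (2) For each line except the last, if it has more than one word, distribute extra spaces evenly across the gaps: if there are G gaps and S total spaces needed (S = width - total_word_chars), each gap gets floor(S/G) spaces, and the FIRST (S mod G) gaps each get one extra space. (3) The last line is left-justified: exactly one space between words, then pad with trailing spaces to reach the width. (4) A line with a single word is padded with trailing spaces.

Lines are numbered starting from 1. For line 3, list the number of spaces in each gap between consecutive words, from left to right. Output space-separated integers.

Line 1: ['mountain', 'top', 'page'] (min_width=17, slack=4)
Line 2: ['snow', 'an', 'two', 'sleepy'] (min_width=18, slack=3)
Line 3: ['memory', 'coffee', 'for'] (min_width=17, slack=4)
Line 4: ['tired'] (min_width=5, slack=16)

Answer: 3 3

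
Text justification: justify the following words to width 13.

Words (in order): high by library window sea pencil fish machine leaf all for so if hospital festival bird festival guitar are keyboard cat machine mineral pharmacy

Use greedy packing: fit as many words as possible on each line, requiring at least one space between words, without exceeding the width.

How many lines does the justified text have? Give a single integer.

Answer: 14

Derivation:
Line 1: ['high', 'by'] (min_width=7, slack=6)
Line 2: ['library'] (min_width=7, slack=6)
Line 3: ['window', 'sea'] (min_width=10, slack=3)
Line 4: ['pencil', 'fish'] (min_width=11, slack=2)
Line 5: ['machine', 'leaf'] (min_width=12, slack=1)
Line 6: ['all', 'for', 'so', 'if'] (min_width=13, slack=0)
Line 7: ['hospital'] (min_width=8, slack=5)
Line 8: ['festival', 'bird'] (min_width=13, slack=0)
Line 9: ['festival'] (min_width=8, slack=5)
Line 10: ['guitar', 'are'] (min_width=10, slack=3)
Line 11: ['keyboard', 'cat'] (min_width=12, slack=1)
Line 12: ['machine'] (min_width=7, slack=6)
Line 13: ['mineral'] (min_width=7, slack=6)
Line 14: ['pharmacy'] (min_width=8, slack=5)
Total lines: 14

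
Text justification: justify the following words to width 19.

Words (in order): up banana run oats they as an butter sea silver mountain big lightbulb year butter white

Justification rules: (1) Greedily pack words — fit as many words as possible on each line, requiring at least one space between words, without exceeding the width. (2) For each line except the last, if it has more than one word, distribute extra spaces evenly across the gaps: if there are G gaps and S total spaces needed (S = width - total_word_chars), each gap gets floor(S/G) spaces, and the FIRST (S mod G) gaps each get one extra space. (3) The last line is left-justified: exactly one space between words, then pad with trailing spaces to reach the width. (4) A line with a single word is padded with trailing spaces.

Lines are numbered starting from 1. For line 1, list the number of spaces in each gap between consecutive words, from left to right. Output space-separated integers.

Line 1: ['up', 'banana', 'run', 'oats'] (min_width=18, slack=1)
Line 2: ['they', 'as', 'an', 'butter'] (min_width=17, slack=2)
Line 3: ['sea', 'silver', 'mountain'] (min_width=19, slack=0)
Line 4: ['big', 'lightbulb', 'year'] (min_width=18, slack=1)
Line 5: ['butter', 'white'] (min_width=12, slack=7)

Answer: 2 1 1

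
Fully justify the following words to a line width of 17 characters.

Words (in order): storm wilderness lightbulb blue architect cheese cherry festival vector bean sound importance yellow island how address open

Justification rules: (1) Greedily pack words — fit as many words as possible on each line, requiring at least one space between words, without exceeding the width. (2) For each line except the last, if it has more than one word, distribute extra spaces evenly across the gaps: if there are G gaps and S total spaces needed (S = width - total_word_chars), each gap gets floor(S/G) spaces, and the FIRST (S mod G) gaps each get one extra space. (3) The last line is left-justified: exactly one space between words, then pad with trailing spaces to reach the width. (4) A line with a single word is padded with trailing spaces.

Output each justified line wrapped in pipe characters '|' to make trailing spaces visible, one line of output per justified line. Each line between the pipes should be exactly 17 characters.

Answer: |storm  wilderness|
|lightbulb    blue|
|architect  cheese|
|cherry   festival|
|vector bean sound|
|importance yellow|
|island        how|
|address open     |

Derivation:
Line 1: ['storm', 'wilderness'] (min_width=16, slack=1)
Line 2: ['lightbulb', 'blue'] (min_width=14, slack=3)
Line 3: ['architect', 'cheese'] (min_width=16, slack=1)
Line 4: ['cherry', 'festival'] (min_width=15, slack=2)
Line 5: ['vector', 'bean', 'sound'] (min_width=17, slack=0)
Line 6: ['importance', 'yellow'] (min_width=17, slack=0)
Line 7: ['island', 'how'] (min_width=10, slack=7)
Line 8: ['address', 'open'] (min_width=12, slack=5)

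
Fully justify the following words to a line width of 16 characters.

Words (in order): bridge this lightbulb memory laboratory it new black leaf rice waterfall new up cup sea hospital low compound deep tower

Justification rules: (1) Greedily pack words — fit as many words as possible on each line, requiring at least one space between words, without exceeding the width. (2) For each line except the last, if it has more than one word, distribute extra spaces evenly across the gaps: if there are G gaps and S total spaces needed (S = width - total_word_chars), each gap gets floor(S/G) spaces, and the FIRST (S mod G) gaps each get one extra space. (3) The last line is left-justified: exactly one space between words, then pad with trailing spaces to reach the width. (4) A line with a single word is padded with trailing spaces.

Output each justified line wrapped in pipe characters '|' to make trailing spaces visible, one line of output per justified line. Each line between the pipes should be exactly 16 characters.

Answer: |bridge      this|
|lightbulb memory|
|laboratory    it|
|new  black  leaf|
|rice   waterfall|
|new  up  cup sea|
|hospital     low|
|compound    deep|
|tower           |

Derivation:
Line 1: ['bridge', 'this'] (min_width=11, slack=5)
Line 2: ['lightbulb', 'memory'] (min_width=16, slack=0)
Line 3: ['laboratory', 'it'] (min_width=13, slack=3)
Line 4: ['new', 'black', 'leaf'] (min_width=14, slack=2)
Line 5: ['rice', 'waterfall'] (min_width=14, slack=2)
Line 6: ['new', 'up', 'cup', 'sea'] (min_width=14, slack=2)
Line 7: ['hospital', 'low'] (min_width=12, slack=4)
Line 8: ['compound', 'deep'] (min_width=13, slack=3)
Line 9: ['tower'] (min_width=5, slack=11)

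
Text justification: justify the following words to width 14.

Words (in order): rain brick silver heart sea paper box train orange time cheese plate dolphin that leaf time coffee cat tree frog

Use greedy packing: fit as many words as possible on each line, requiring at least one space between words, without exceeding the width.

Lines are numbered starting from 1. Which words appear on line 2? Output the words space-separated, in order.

Line 1: ['rain', 'brick'] (min_width=10, slack=4)
Line 2: ['silver', 'heart'] (min_width=12, slack=2)
Line 3: ['sea', 'paper', 'box'] (min_width=13, slack=1)
Line 4: ['train', 'orange'] (min_width=12, slack=2)
Line 5: ['time', 'cheese'] (min_width=11, slack=3)
Line 6: ['plate', 'dolphin'] (min_width=13, slack=1)
Line 7: ['that', 'leaf', 'time'] (min_width=14, slack=0)
Line 8: ['coffee', 'cat'] (min_width=10, slack=4)
Line 9: ['tree', 'frog'] (min_width=9, slack=5)

Answer: silver heart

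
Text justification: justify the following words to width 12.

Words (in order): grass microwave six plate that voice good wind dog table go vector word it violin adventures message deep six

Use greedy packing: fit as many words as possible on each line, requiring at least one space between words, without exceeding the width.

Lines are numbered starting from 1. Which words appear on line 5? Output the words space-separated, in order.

Line 1: ['grass'] (min_width=5, slack=7)
Line 2: ['microwave'] (min_width=9, slack=3)
Line 3: ['six', 'plate'] (min_width=9, slack=3)
Line 4: ['that', 'voice'] (min_width=10, slack=2)
Line 5: ['good', 'wind'] (min_width=9, slack=3)
Line 6: ['dog', 'table', 'go'] (min_width=12, slack=0)
Line 7: ['vector', 'word'] (min_width=11, slack=1)
Line 8: ['it', 'violin'] (min_width=9, slack=3)
Line 9: ['adventures'] (min_width=10, slack=2)
Line 10: ['message', 'deep'] (min_width=12, slack=0)
Line 11: ['six'] (min_width=3, slack=9)

Answer: good wind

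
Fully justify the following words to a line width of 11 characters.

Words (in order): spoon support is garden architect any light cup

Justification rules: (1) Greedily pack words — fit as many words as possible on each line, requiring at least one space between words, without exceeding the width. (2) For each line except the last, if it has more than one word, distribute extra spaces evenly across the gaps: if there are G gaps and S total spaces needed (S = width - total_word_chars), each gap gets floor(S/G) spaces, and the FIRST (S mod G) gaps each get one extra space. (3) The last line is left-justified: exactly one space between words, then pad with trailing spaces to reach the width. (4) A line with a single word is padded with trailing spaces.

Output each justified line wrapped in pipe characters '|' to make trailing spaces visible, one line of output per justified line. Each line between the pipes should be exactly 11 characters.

Answer: |spoon      |
|support  is|
|garden     |
|architect  |
|any   light|
|cup        |

Derivation:
Line 1: ['spoon'] (min_width=5, slack=6)
Line 2: ['support', 'is'] (min_width=10, slack=1)
Line 3: ['garden'] (min_width=6, slack=5)
Line 4: ['architect'] (min_width=9, slack=2)
Line 5: ['any', 'light'] (min_width=9, slack=2)
Line 6: ['cup'] (min_width=3, slack=8)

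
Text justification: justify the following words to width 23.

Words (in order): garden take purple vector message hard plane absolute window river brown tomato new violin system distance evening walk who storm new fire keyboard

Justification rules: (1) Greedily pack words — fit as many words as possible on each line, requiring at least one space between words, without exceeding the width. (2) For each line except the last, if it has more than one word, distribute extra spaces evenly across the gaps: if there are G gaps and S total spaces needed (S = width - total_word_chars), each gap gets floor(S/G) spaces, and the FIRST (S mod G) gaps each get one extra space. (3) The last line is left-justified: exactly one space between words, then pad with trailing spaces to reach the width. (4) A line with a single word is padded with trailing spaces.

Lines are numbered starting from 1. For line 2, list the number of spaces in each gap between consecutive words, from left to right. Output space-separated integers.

Line 1: ['garden', 'take', 'purple'] (min_width=18, slack=5)
Line 2: ['vector', 'message', 'hard'] (min_width=19, slack=4)
Line 3: ['plane', 'absolute', 'window'] (min_width=21, slack=2)
Line 4: ['river', 'brown', 'tomato', 'new'] (min_width=22, slack=1)
Line 5: ['violin', 'system', 'distance'] (min_width=22, slack=1)
Line 6: ['evening', 'walk', 'who', 'storm'] (min_width=22, slack=1)
Line 7: ['new', 'fire', 'keyboard'] (min_width=17, slack=6)

Answer: 3 3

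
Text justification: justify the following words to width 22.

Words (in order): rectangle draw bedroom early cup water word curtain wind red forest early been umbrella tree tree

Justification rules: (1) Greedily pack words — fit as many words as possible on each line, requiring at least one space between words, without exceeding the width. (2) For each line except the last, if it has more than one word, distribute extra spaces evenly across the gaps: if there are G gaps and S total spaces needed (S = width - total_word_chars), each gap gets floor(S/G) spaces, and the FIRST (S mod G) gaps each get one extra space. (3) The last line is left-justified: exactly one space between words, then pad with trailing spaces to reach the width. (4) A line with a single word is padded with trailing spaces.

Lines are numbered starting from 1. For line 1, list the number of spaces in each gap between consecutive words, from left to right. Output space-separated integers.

Answer: 1 1

Derivation:
Line 1: ['rectangle', 'draw', 'bedroom'] (min_width=22, slack=0)
Line 2: ['early', 'cup', 'water', 'word'] (min_width=20, slack=2)
Line 3: ['curtain', 'wind', 'red'] (min_width=16, slack=6)
Line 4: ['forest', 'early', 'been'] (min_width=17, slack=5)
Line 5: ['umbrella', 'tree', 'tree'] (min_width=18, slack=4)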